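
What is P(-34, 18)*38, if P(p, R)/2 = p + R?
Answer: -1216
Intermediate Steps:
P(p, R) = 2*R + 2*p (P(p, R) = 2*(p + R) = 2*(R + p) = 2*R + 2*p)
P(-34, 18)*38 = (2*18 + 2*(-34))*38 = (36 - 68)*38 = -32*38 = -1216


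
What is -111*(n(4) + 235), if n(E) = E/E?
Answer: -26196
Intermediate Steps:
n(E) = 1
-111*(n(4) + 235) = -111*(1 + 235) = -111*236 = -26196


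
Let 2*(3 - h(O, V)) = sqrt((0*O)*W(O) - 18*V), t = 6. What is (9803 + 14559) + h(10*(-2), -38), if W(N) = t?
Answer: 24365 - 3*sqrt(19) ≈ 24352.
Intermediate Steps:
W(N) = 6
h(O, V) = 3 - 3*sqrt(2)*sqrt(-V)/2 (h(O, V) = 3 - sqrt((0*O)*6 - 18*V)/2 = 3 - sqrt(0*6 - 18*V)/2 = 3 - sqrt(0 - 18*V)/2 = 3 - 3*sqrt(2)*sqrt(-V)/2)
(9803 + 14559) + h(10*(-2), -38) = (9803 + 14559) + (3 - 3*sqrt(2)*sqrt(-1*(-38))/2) = 24362 + (3 - 3*sqrt(2)*sqrt(38)/2) = 24362 + (3 - 3*sqrt(19)) = 24365 - 3*sqrt(19)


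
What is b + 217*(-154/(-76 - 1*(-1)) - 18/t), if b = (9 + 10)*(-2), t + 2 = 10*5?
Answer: 195719/600 ≈ 326.20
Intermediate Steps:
t = 48 (t = -2 + 10*5 = -2 + 50 = 48)
b = -38 (b = 19*(-2) = -38)
b + 217*(-154/(-76 - 1*(-1)) - 18/t) = -38 + 217*(-154/(-76 - 1*(-1)) - 18/48) = -38 + 217*(-154/(-76 + 1) - 18*1/48) = -38 + 217*(-154/(-75) - 3/8) = -38 + 217*(-154*(-1/75) - 3/8) = -38 + 217*(154/75 - 3/8) = -38 + 217*(1007/600) = -38 + 218519/600 = 195719/600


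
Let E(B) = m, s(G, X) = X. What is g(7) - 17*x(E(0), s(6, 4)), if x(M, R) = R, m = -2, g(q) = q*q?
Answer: -19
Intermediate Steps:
g(q) = q²
E(B) = -2
g(7) - 17*x(E(0), s(6, 4)) = 7² - 17*4 = 49 - 68 = -19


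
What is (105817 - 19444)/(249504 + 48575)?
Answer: 86373/298079 ≈ 0.28977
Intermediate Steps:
(105817 - 19444)/(249504 + 48575) = 86373/298079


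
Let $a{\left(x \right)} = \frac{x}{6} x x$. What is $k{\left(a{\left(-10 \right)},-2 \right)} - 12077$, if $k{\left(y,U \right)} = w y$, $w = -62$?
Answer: $- \frac{5231}{3} \approx -1743.7$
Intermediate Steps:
$a{\left(x \right)} = \frac{x^{3}}{6}$ ($a{\left(x \right)} = x \frac{1}{6} x x = \frac{x}{6} x x = \frac{x^{2}}{6} x = \frac{x^{3}}{6}$)
$k{\left(y,U \right)} = - 62 y$
$k{\left(a{\left(-10 \right)},-2 \right)} - 12077 = - 62 \frac{\left(-10\right)^{3}}{6} - 12077 = - 62 \cdot \frac{1}{6} \left(-1000\right) - 12077 = \left(-62\right) \left(- \frac{500}{3}\right) - 12077 = \frac{31000}{3} - 12077 = - \frac{5231}{3}$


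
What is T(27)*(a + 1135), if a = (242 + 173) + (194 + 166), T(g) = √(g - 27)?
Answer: 0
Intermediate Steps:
T(g) = √(-27 + g)
a = 775 (a = 415 + 360 = 775)
T(27)*(a + 1135) = √(-27 + 27)*(775 + 1135) = √0*1910 = 0*1910 = 0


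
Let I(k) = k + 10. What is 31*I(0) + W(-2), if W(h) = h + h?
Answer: 306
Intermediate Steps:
I(k) = 10 + k
W(h) = 2*h
31*I(0) + W(-2) = 31*(10 + 0) + 2*(-2) = 31*10 - 4 = 310 - 4 = 306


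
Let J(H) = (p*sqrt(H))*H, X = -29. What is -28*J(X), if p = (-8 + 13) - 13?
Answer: -6496*I*sqrt(29) ≈ -34982.0*I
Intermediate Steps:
p = -8 (p = 5 - 13 = -8)
J(H) = -8*H**(3/2) (J(H) = (-8*sqrt(H))*H = -8*H**(3/2))
-28*J(X) = -(-224)*(-29)**(3/2) = -(-224)*(-29*I*sqrt(29)) = -6496*I*sqrt(29)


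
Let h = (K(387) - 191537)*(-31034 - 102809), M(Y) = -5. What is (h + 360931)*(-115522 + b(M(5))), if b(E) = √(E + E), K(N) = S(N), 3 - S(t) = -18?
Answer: -2961225899756718 + 25633436919*I*√10 ≈ -2.9612e+15 + 8.106e+10*I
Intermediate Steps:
S(t) = 21 (S(t) = 3 - 1*(-18) = 3 + 18 = 21)
K(N) = 21
h = 25633075988 (h = (21 - 191537)*(-31034 - 102809) = -191516*(-133843) = 25633075988)
b(E) = √2*√E (b(E) = √(2*E) = √2*√E)
(h + 360931)*(-115522 + b(M(5))) = (25633075988 + 360931)*(-115522 + √2*√(-5)) = 25633436919*(-115522 + √2*(I*√5)) = 25633436919*(-115522 + I*√10) = -2961225899756718 + 25633436919*I*√10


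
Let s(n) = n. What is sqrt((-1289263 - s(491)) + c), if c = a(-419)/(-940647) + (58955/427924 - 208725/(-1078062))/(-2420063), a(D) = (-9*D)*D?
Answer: I*sqrt(1097561272674677308816109829463967112334002621032463)/29171665724748790752838 ≈ 1135.7*I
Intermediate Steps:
a(D) = -9*D**2
c = 98002029452728316215827/58343331449497581505676 (c = -9*(-419)**2/(-940647) + (58955/427924 - 208725/(-1078062))/(-2420063) = -9*175561*(-1/940647) + (58955*(1/427924) - 208725*(-1/1078062))*(-1/2420063) = -1580049*(-1/940647) + (58955/427924 + 69575/359354)*(-1/2420063) = 526683/313549 + (25479263685/76888100548)*(-1/2420063) = 526683/313549 - 25479263685/186074047276494524 = 98002029452728316215827/58343331449497581505676 ≈ 1.6797)
sqrt((-1289263 - s(491)) + c) = sqrt((-1289263 - 1*491) + 98002029452728316215827/58343331449497581505676) = sqrt((-1289263 - 491) + 98002029452728316215827/58343331449497581505676) = sqrt(-1289754 + 98002029452728316215827/58343331449497581505676) = sqrt(-75248447108285851008955427877/58343331449497581505676) = I*sqrt(1097561272674677308816109829463967112334002621032463)/29171665724748790752838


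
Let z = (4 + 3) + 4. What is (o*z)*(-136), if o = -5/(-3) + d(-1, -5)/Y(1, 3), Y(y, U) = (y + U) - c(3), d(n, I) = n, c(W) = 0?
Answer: -6358/3 ≈ -2119.3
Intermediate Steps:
Y(y, U) = U + y (Y(y, U) = (y + U) - 1*0 = (U + y) + 0 = U + y)
o = 17/12 (o = -5/(-3) - 1/(3 + 1) = -5*(-⅓) - 1/4 = 5/3 - 1*¼ = 5/3 - ¼ = 17/12 ≈ 1.4167)
z = 11 (z = 7 + 4 = 11)
(o*z)*(-136) = ((17/12)*11)*(-136) = (187/12)*(-136) = -6358/3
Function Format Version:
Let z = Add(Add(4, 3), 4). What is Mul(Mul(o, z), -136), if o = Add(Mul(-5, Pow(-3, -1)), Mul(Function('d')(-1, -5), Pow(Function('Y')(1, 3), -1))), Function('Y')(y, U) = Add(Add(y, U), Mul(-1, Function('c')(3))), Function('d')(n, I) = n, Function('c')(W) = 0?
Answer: Rational(-6358, 3) ≈ -2119.3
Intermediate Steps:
Function('Y')(y, U) = Add(U, y) (Function('Y')(y, U) = Add(Add(y, U), Mul(-1, 0)) = Add(Add(U, y), 0) = Add(U, y))
o = Rational(17, 12) (o = Add(Mul(-5, Pow(-3, -1)), Mul(-1, Pow(Add(3, 1), -1))) = Add(Mul(-5, Rational(-1, 3)), Mul(-1, Pow(4, -1))) = Add(Rational(5, 3), Mul(-1, Rational(1, 4))) = Add(Rational(5, 3), Rational(-1, 4)) = Rational(17, 12) ≈ 1.4167)
z = 11 (z = Add(7, 4) = 11)
Mul(Mul(o, z), -136) = Mul(Mul(Rational(17, 12), 11), -136) = Mul(Rational(187, 12), -136) = Rational(-6358, 3)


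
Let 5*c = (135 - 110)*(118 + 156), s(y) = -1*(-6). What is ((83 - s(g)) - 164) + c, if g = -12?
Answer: 1283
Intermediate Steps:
s(y) = 6
c = 1370 (c = ((135 - 110)*(118 + 156))/5 = (25*274)/5 = (1/5)*6850 = 1370)
((83 - s(g)) - 164) + c = ((83 - 1*6) - 164) + 1370 = ((83 - 6) - 164) + 1370 = (77 - 164) + 1370 = -87 + 1370 = 1283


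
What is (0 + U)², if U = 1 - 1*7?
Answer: 36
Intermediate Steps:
U = -6 (U = 1 - 7 = -6)
(0 + U)² = (0 - 6)² = (-6)² = 36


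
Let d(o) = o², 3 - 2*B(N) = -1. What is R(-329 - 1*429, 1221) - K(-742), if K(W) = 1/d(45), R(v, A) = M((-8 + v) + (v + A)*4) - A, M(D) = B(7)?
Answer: -2468476/2025 ≈ -1219.0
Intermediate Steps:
B(N) = 2 (B(N) = 3/2 - ½*(-1) = 3/2 + ½ = 2)
M(D) = 2
R(v, A) = 2 - A
K(W) = 1/2025 (K(W) = 1/(45²) = 1/2025)
R(-329 - 1*429, 1221) - K(-742) = (2 - 1*1221) - 1*1/2025 = (2 - 1221) - 1/2025 = -1219 - 1/2025 = -2468476/2025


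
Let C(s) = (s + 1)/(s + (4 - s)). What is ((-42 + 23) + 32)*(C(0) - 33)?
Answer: -1703/4 ≈ -425.75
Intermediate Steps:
C(s) = ¼ + s/4 (C(s) = (1 + s)/4 = (1 + s)*(¼) = ¼ + s/4)
((-42 + 23) + 32)*(C(0) - 33) = ((-42 + 23) + 32)*((¼ + (¼)*0) - 33) = (-19 + 32)*((¼ + 0) - 33) = 13*(¼ - 33) = 13*(-131/4) = -1703/4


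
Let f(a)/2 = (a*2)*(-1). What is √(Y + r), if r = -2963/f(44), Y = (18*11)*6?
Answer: √2332561/44 ≈ 34.711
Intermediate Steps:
f(a) = -4*a (f(a) = 2*((a*2)*(-1)) = 2*((2*a)*(-1)) = 2*(-2*a) = -4*a)
Y = 1188 (Y = 198*6 = 1188)
r = 2963/176 (r = -2963/((-4*44)) = -2963/(-176) = -2963*(-1/176) = 2963/176 ≈ 16.835)
√(Y + r) = √(1188 + 2963/176) = √(212051/176) = √2332561/44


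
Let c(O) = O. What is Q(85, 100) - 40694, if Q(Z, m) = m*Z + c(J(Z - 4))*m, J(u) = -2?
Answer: -32394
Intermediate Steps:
Q(Z, m) = -2*m + Z*m (Q(Z, m) = m*Z - 2*m = Z*m - 2*m = -2*m + Z*m)
Q(85, 100) - 40694 = 100*(-2 + 85) - 40694 = 100*83 - 40694 = 8300 - 40694 = -32394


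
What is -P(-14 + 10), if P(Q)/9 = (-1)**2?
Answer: -9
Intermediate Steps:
P(Q) = 9 (P(Q) = 9*(-1)**2 = 9*1 = 9)
-P(-14 + 10) = -1*9 = -9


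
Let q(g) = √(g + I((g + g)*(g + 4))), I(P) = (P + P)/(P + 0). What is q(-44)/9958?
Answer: I*√42/9958 ≈ 0.00065081*I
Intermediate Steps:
I(P) = 2 (I(P) = (2*P)/P = 2)
q(g) = √(2 + g) (q(g) = √(g + 2) = √(2 + g))
q(-44)/9958 = √(2 - 44)/9958 = √(-42)*(1/9958) = (I*√42)*(1/9958) = I*√42/9958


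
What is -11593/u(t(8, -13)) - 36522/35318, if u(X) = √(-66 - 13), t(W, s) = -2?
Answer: -18261/17659 + 11593*I*√79/79 ≈ -1.0341 + 1304.3*I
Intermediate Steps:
u(X) = I*√79 (u(X) = √(-79) = I*√79)
-11593/u(t(8, -13)) - 36522/35318 = -11593*(-I*√79/79) - 36522/35318 = -(-11593)*I*√79/79 - 36522*1/35318 = 11593*I*√79/79 - 18261/17659 = -18261/17659 + 11593*I*√79/79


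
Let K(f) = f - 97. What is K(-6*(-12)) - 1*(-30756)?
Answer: 30731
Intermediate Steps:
K(f) = -97 + f
K(-6*(-12)) - 1*(-30756) = (-97 - 6*(-12)) - 1*(-30756) = (-97 + 72) + 30756 = -25 + 30756 = 30731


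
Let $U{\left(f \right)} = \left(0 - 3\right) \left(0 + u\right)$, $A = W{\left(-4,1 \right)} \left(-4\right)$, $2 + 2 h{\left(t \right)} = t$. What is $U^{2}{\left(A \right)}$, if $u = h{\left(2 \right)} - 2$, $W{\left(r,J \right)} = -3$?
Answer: $36$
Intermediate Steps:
$h{\left(t \right)} = -1 + \frac{t}{2}$
$u = -2$ ($u = \left(-1 + \frac{1}{2} \cdot 2\right) - 2 = \left(-1 + 1\right) - 2 = 0 - 2 = -2$)
$A = 12$ ($A = \left(-3\right) \left(-4\right) = 12$)
$U{\left(f \right)} = 6$ ($U{\left(f \right)} = \left(0 - 3\right) \left(0 - 2\right) = \left(-3\right) \left(-2\right) = 6$)
$U^{2}{\left(A \right)} = 6^{2} = 36$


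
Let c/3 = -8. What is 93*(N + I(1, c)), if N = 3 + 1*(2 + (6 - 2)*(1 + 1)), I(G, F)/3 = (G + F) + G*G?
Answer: -4929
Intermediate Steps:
c = -24 (c = 3*(-8) = -24)
I(G, F) = 3*F + 3*G + 3*G² (I(G, F) = 3*((G + F) + G*G) = 3*((F + G) + G²) = 3*(F + G + G²) = 3*F + 3*G + 3*G²)
N = 13 (N = 3 + 1*(2 + 4*2) = 3 + 1*(2 + 8) = 3 + 1*10 = 3 + 10 = 13)
93*(N + I(1, c)) = 93*(13 + (3*(-24) + 3*1 + 3*1²)) = 93*(13 + (-72 + 3 + 3*1)) = 93*(13 + (-72 + 3 + 3)) = 93*(13 - 66) = 93*(-53) = -4929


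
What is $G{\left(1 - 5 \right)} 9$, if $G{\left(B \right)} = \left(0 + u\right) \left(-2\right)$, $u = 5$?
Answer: $-90$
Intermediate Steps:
$G{\left(B \right)} = -10$ ($G{\left(B \right)} = \left(0 + 5\right) \left(-2\right) = 5 \left(-2\right) = -10$)
$G{\left(1 - 5 \right)} 9 = \left(-10\right) 9 = -90$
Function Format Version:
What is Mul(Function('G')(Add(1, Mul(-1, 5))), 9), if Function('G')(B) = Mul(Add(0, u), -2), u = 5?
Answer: -90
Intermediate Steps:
Function('G')(B) = -10 (Function('G')(B) = Mul(Add(0, 5), -2) = Mul(5, -2) = -10)
Mul(Function('G')(Add(1, Mul(-1, 5))), 9) = Mul(-10, 9) = -90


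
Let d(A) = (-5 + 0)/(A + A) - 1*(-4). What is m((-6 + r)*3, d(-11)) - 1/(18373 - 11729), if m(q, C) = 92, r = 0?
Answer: 611247/6644 ≈ 92.000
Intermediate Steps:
d(A) = 4 - 5/(2*A) (d(A) = -5*1/(2*A) + 4 = -5/(2*A) + 4 = 4 - 5/(2*A))
m((-6 + r)*3, d(-11)) - 1/(18373 - 11729) = 92 - 1/(18373 - 11729) = 92 - 1/6644 = 611247/6644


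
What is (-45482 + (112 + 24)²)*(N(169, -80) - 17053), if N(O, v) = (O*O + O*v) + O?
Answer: 49735198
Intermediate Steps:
N(O, v) = O + O² + O*v (N(O, v) = (O² + O*v) + O = O + O² + O*v)
(-45482 + (112 + 24)²)*(N(169, -80) - 17053) = (-45482 + (112 + 24)²)*(169*(1 + 169 - 80) - 17053) = (-45482 + 136²)*(169*90 - 17053) = (-45482 + 18496)*(15210 - 17053) = -26986*(-1843) = 49735198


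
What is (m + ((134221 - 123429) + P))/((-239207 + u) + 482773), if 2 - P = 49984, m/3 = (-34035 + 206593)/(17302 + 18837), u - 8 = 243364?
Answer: -707884868/8798726191 ≈ -0.080453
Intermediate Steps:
u = 243372 (u = 8 + 243364 = 243372)
m = 517674/36139 (m = 3*((-34035 + 206593)/(17302 + 18837)) = 3*(172558/36139) = 517674/36139 ≈ 14.325)
P = -49982 (P = 2 - 1*49984 = 2 - 49984 = -49982)
(m + ((134221 - 123429) + P))/((-239207 + u) + 482773) = (517674/36139 + ((134221 - 123429) - 49982))/((-239207 + 243372) + 482773) = (517674/36139 + (10792 - 49982))/(4165 + 482773) = (517674/36139 - 39190)/486938 = -1415769736/36139*1/486938 = -707884868/8798726191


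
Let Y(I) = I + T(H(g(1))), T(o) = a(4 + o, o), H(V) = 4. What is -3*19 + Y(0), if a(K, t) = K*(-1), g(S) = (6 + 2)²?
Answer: -65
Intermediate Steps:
g(S) = 64 (g(S) = 8² = 64)
a(K, t) = -K
T(o) = -4 - o (T(o) = -(4 + o) = -4 - o)
Y(I) = -8 + I (Y(I) = I + (-4 - 1*4) = I + (-4 - 4) = I - 8 = -8 + I)
-3*19 + Y(0) = -3*19 + (-8 + 0) = -57 - 8 = -65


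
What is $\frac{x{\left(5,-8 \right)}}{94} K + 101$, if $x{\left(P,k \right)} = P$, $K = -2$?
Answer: $\frac{4742}{47} \approx 100.89$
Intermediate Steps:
$\frac{x{\left(5,-8 \right)}}{94} K + 101 = \frac{5}{94} \left(-2\right) + 101 = - \frac{5}{47} + 101 = \frac{4742}{47}$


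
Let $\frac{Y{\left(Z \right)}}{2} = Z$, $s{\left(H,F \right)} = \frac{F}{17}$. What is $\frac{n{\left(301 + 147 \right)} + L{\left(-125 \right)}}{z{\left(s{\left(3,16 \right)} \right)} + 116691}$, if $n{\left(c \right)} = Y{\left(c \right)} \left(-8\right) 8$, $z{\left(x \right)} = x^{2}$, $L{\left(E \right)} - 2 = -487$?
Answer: $- \frac{16712581}{33723955} \approx -0.49557$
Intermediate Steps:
$s{\left(H,F \right)} = \frac{F}{17}$ ($s{\left(H,F \right)} = F \frac{1}{17} = \frac{F}{17}$)
$Y{\left(Z \right)} = 2 Z$
$L{\left(E \right)} = -485$ ($L{\left(E \right)} = 2 - 487 = -485$)
$n{\left(c \right)} = - 128 c$ ($n{\left(c \right)} = 2 c \left(-8\right) 8 = - 16 c 8 = - 128 c$)
$\frac{n{\left(301 + 147 \right)} + L{\left(-125 \right)}}{z{\left(s{\left(3,16 \right)} \right)} + 116691} = \frac{- 128 \left(301 + 147\right) - 485}{\left(\frac{1}{17} \cdot 16\right)^{2} + 116691} = \frac{\left(-128\right) 448 - 485}{\left(\frac{16}{17}\right)^{2} + 116691} = \frac{-57344 - 485}{\frac{256}{289} + 116691} = - \frac{57829}{\frac{33723955}{289}} = \left(-57829\right) \frac{289}{33723955} = - \frac{16712581}{33723955}$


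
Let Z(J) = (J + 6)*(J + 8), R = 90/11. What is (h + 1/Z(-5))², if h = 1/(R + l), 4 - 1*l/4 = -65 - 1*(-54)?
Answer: 7569/62500 ≈ 0.12110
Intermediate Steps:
R = 90/11 (R = 90*(1/11) = 90/11 ≈ 8.1818)
Z(J) = (6 + J)*(8 + J)
l = 60 (l = 16 - 4*(-65 - 1*(-54)) = 16 - 4*(-65 + 54) = 16 - 4*(-11) = 16 + 44 = 60)
h = 11/750 (h = 1/(90/11 + 60) = 1/(750/11) = 11/750 ≈ 0.014667)
(h + 1/Z(-5))² = (11/750 + 1/(48 + (-5)² + 14*(-5)))² = (11/750 + 1/(48 + 25 - 70))² = (11/750 + 1/3)² = (11/750 + ⅓)² = (87/250)² = 7569/62500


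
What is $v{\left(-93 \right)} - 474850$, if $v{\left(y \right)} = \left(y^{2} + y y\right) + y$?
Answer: $-457645$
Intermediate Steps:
$v{\left(y \right)} = y + 2 y^{2}$ ($v{\left(y \right)} = \left(y^{2} + y^{2}\right) + y = 2 y^{2} + y = y + 2 y^{2}$)
$v{\left(-93 \right)} - 474850 = - 93 \left(1 + 2 \left(-93\right)\right) - 474850 = - 93 \left(1 - 186\right) - 474850 = \left(-93\right) \left(-185\right) - 474850 = 17205 - 474850 = -457645$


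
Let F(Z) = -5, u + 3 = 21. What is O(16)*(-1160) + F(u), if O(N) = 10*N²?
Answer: -2969605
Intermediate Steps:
u = 18 (u = -3 + 21 = 18)
O(16)*(-1160) + F(u) = (10*16²)*(-1160) - 5 = (10*256)*(-1160) - 5 = 2560*(-1160) - 5 = -2969600 - 5 = -2969605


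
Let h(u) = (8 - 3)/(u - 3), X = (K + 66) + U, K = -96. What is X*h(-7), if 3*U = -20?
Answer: 55/3 ≈ 18.333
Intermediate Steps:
U = -20/3 (U = (⅓)*(-20) = -20/3 ≈ -6.6667)
X = -110/3 (X = (-96 + 66) - 20/3 = -30 - 20/3 = -110/3 ≈ -36.667)
h(u) = 5/(-3 + u)
X*h(-7) = -550/(3*(-3 - 7)) = -550/(3*(-10)) = -550*(-1)/(3*10) = -110/3*(-½) = 55/3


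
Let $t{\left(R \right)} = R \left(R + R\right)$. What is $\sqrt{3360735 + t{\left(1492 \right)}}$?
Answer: $\sqrt{7812863} \approx 2795.1$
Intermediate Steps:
$t{\left(R \right)} = 2 R^{2}$ ($t{\left(R \right)} = R 2 R = 2 R^{2}$)
$\sqrt{3360735 + t{\left(1492 \right)}} = \sqrt{3360735 + 2 \cdot 1492^{2}} = \sqrt{3360735 + 2 \cdot 2226064} = \sqrt{3360735 + 4452128} = \sqrt{7812863}$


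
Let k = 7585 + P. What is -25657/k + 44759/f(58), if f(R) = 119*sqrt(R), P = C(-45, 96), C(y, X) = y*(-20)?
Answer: -25657/8485 + 44759*sqrt(58)/6902 ≈ 46.364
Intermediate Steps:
C(y, X) = -20*y
P = 900 (P = -20*(-45) = 900)
k = 8485 (k = 7585 + 900 = 8485)
-25657/k + 44759/f(58) = -25657/8485 + 44759/((119*sqrt(58))) = -25657*1/8485 + 44759*(sqrt(58)/6902) = -25657/8485 + 44759*sqrt(58)/6902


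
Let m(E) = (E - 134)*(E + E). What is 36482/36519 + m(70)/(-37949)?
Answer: 46261234/37455663 ≈ 1.2351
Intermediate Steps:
m(E) = 2*E*(-134 + E) (m(E) = (-134 + E)*(2*E) = 2*E*(-134 + E))
36482/36519 + m(70)/(-37949) = 36482/36519 + (2*70*(-134 + 70))/(-37949) = 36482*(1/36519) + (2*70*(-64))*(-1/37949) = 986/987 - 8960*(-1/37949) = 986/987 + 8960/37949 = 46261234/37455663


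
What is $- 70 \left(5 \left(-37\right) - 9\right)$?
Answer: $13580$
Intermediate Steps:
$- 70 \left(5 \left(-37\right) - 9\right) = - 70 \left(-185 - 9\right) = \left(-70\right) \left(-194\right) = 13580$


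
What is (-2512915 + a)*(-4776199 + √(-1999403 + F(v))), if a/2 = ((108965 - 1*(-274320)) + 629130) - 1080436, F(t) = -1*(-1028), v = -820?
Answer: 12651945774443 - 966869305*I*√15 ≈ 1.2652e+13 - 3.7447e+9*I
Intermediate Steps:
F(t) = 1028
a = -136042 (a = 2*(((108965 - 1*(-274320)) + 629130) - 1080436) = 2*(((108965 + 274320) + 629130) - 1080436) = 2*((383285 + 629130) - 1080436) = 2*(1012415 - 1080436) = 2*(-68021) = -136042)
(-2512915 + a)*(-4776199 + √(-1999403 + F(v))) = (-2512915 - 136042)*(-4776199 + √(-1999403 + 1028)) = -2648957*(-4776199 + √(-1998375)) = -2648957*(-4776199 + 365*I*√15) = 12651945774443 - 966869305*I*√15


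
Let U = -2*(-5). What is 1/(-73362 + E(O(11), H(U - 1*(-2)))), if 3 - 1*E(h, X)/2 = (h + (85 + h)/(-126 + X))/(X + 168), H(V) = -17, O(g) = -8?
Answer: -1963/143997606 ≈ -1.3632e-5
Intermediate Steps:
U = 10
E(h, X) = 6 - 2*(h + (85 + h)/(-126 + X))/(168 + X) (E(h, X) = 6 - 2*(h + (85 + h)/(-126 + X))/(X + 168) = 6 - 2*(h + (85 + h)/(-126 + X))/(168 + X))
1/(-73362 + E(O(11), H(U - 1*(-2)))) = 1/(-73362 + 2*(-63589 + 3*(-17)² + 125*(-8) + 126*(-17) - 1*(-17)*(-8))/(-21168 + (-17)² + 42*(-17))) = 1/(-73362 + 2*(-63589 + 3*289 - 1000 - 2142 - 136)/(-21168 + 289 - 714)) = 1/(-73362 + 2*(-63589 + 867 - 1000 - 2142 - 136)/(-21593)) = 1/(-73362 + 2*(-1/21593)*(-66000)) = 1/(-73362 + 12000/1963) = 1/(-143997606/1963) = -1963/143997606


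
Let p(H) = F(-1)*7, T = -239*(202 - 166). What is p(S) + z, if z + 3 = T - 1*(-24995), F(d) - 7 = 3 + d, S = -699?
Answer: 16451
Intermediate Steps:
F(d) = 10 + d (F(d) = 7 + (3 + d) = 10 + d)
T = -8604 (T = -239*36 = -8604)
p(H) = 63 (p(H) = (10 - 1)*7 = 9*7 = 63)
z = 16388 (z = -3 + (-8604 - 1*(-24995)) = -3 + (-8604 + 24995) = -3 + 16391 = 16388)
p(S) + z = 63 + 16388 = 16451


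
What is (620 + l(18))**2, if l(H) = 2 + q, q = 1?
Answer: 388129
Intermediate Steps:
l(H) = 3 (l(H) = 2 + 1 = 3)
(620 + l(18))**2 = (620 + 3)**2 = 623**2 = 388129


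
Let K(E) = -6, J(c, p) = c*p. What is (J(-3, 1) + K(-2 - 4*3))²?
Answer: 81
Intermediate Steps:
(J(-3, 1) + K(-2 - 4*3))² = (-3*1 - 6)² = (-3 - 6)² = (-9)² = 81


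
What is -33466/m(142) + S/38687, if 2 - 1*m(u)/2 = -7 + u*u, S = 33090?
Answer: 45319949/26887465 ≈ 1.6855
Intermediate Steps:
m(u) = 18 - 2*u² (m(u) = 4 - 2*(-7 + u*u) = 4 - 2*(-7 + u²) = 4 + (14 - 2*u²) = 18 - 2*u²)
-33466/m(142) + S/38687 = -33466/(18 - 2*142²) + 33090/38687 = -33466/(18 - 2*20164) + 33090*(1/38687) = -33466/(18 - 40328) + 33090/38687 = -33466/(-40310) + 33090/38687 = -33466*(-1/40310) + 33090/38687 = 577/695 + 33090/38687 = 45319949/26887465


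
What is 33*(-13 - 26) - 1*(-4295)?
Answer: 3008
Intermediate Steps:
33*(-13 - 26) - 1*(-4295) = 33*(-39) + 4295 = -1287 + 4295 = 3008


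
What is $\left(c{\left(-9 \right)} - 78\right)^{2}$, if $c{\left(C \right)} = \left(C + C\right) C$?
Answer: $7056$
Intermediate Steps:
$c{\left(C \right)} = 2 C^{2}$ ($c{\left(C \right)} = 2 C C = 2 C^{2}$)
$\left(c{\left(-9 \right)} - 78\right)^{2} = \left(2 \left(-9\right)^{2} - 78\right)^{2} = \left(2 \cdot 81 - 78\right)^{2} = \left(162 - 78\right)^{2} = 84^{2} = 7056$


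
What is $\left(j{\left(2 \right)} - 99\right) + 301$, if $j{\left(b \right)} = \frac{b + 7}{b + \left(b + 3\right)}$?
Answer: $\frac{1423}{7} \approx 203.29$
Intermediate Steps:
$j{\left(b \right)} = \frac{7 + b}{3 + 2 b}$ ($j{\left(b \right)} = \frac{7 + b}{b + \left(3 + b\right)} = \frac{7 + b}{3 + 2 b}$)
$\left(j{\left(2 \right)} - 99\right) + 301 = \left(\frac{7 + 2}{3 + 2 \cdot 2} - 99\right) + 301 = \left(\frac{1}{3 + 4} \cdot 9 - 99\right) + 301 = \left(\frac{1}{7} \cdot 9 - 99\right) + 301 = \left(\frac{9}{7} - 99\right) + 301 = - \frac{684}{7} + 301 = \frac{1423}{7}$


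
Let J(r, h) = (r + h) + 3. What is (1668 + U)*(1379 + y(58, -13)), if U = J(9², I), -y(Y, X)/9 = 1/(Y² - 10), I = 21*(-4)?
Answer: 1285793646/559 ≈ 2.3002e+6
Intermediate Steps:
I = -84
J(r, h) = 3 + h + r (J(r, h) = (h + r) + 3 = 3 + h + r)
y(Y, X) = -9/(-10 + Y²) (y(Y, X) = -9/(Y² - 10) = -9/(-10 + Y²))
U = 0 (U = 3 - 84 + 9² = 3 - 84 + 81 = 0)
(1668 + U)*(1379 + y(58, -13)) = (1668 + 0)*(1379 - 9/(-10 + 58²)) = 1668*(1379 - 9/(-10 + 3364)) = 1668*(1379 - 9/3354) = 1668*(1379 - 9*1/3354) = 1668*(1379 - 3/1118) = 1668*(1541719/1118) = 1285793646/559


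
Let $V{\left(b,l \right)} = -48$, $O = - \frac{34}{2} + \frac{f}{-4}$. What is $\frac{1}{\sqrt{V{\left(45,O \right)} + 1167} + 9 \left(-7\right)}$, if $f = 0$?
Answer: $- \frac{21}{950} - \frac{\sqrt{1119}}{2850} \approx -0.033843$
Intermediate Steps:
$O = -17$ ($O = - \frac{34}{2} + \frac{0}{-4} = \left(-34\right) \frac{1}{2} + 0 \left(- \frac{1}{4}\right) = -17 + 0 = -17$)
$\frac{1}{\sqrt{V{\left(45,O \right)} + 1167} + 9 \left(-7\right)} = \frac{1}{\sqrt{-48 + 1167} + 9 \left(-7\right)} = \frac{1}{\sqrt{1119} - 63} = \frac{1}{-63 + \sqrt{1119}}$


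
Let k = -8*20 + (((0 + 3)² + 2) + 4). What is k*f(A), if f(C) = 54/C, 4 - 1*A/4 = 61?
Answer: 1305/38 ≈ 34.342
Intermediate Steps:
A = -228 (A = 16 - 4*61 = 16 - 244 = -228)
k = -145 (k = -160 + ((3² + 2) + 4) = -160 + ((9 + 2) + 4) = -160 + (11 + 4) = -160 + 15 = -145)
k*f(A) = -7830/(-228) = -7830*(-1)/228 = -145*(-9/38) = 1305/38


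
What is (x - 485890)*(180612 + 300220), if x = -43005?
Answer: -254309640640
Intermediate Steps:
(x - 485890)*(180612 + 300220) = (-43005 - 485890)*(180612 + 300220) = -528895*480832 = -254309640640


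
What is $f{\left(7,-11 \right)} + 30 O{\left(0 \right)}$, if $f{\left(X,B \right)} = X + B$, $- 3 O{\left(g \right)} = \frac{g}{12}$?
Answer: $-4$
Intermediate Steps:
$O{\left(g \right)} = - \frac{g}{36}$ ($O{\left(g \right)} = - \frac{g \frac{1}{12}}{3} = - \frac{\frac{1}{12} g}{3} = - \frac{g}{36}$)
$f{\left(X,B \right)} = B + X$
$f{\left(7,-11 \right)} + 30 O{\left(0 \right)} = \left(-11 + 7\right) + 30 \left(\left(- \frac{1}{36}\right) 0\right) = -4 + 30 \cdot 0 = -4 + 0 = -4$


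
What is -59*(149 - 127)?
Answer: -1298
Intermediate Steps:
-59*(149 - 127) = -59*22 = -1298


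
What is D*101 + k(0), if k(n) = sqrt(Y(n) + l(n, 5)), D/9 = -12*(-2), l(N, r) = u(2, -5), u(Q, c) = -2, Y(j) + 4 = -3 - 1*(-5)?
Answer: 21816 + 2*I ≈ 21816.0 + 2.0*I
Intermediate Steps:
Y(j) = -2 (Y(j) = -4 + (-3 - 1*(-5)) = -4 + (-3 + 5) = -4 + 2 = -2)
l(N, r) = -2
D = 216 (D = 9*(-12*(-2)) = 9*24 = 216)
k(n) = 2*I (k(n) = sqrt(-2 - 2) = sqrt(-4) = 2*I)
D*101 + k(0) = 216*101 + 2*I = 21816 + 2*I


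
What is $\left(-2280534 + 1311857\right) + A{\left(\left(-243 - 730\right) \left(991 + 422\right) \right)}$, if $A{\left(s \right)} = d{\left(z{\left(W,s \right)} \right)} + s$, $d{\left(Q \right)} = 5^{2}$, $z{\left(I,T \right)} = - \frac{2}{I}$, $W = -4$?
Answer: $-2343501$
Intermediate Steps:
$d{\left(Q \right)} = 25$
$A{\left(s \right)} = 25 + s$
$\left(-2280534 + 1311857\right) + A{\left(\left(-243 - 730\right) \left(991 + 422\right) \right)} = \left(-2280534 + 1311857\right) + \left(25 + \left(-243 - 730\right) \left(991 + 422\right)\right) = -968677 + \left(25 - 1374849\right) = -968677 - 1374824 = -2343501$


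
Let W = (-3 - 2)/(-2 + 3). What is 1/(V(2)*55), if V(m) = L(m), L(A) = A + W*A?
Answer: -1/440 ≈ -0.0022727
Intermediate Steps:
W = -5 (W = -5/1 = -5*1 = -5)
L(A) = -4*A (L(A) = A - 5*A = -4*A)
V(m) = -4*m
1/(V(2)*55) = 1/(-4*2*55) = 1/(-8*55) = 1/(-440) = -1/440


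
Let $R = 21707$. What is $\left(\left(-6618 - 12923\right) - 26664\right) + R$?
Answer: $-24498$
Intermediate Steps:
$\left(\left(-6618 - 12923\right) - 26664\right) + R = \left(\left(-6618 - 12923\right) - 26664\right) + 21707 = \left(-19541 - 26664\right) + 21707 = -46205 + 21707 = -24498$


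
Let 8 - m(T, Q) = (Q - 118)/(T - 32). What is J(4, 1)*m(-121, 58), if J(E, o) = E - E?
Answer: 0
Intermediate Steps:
J(E, o) = 0
m(T, Q) = 8 - (-118 + Q)/(-32 + T) (m(T, Q) = 8 - (Q - 118)/(T - 32) = 8 - (-118 + Q)/(-32 + T))
J(4, 1)*m(-121, 58) = 0*((-138 - 1*58 + 8*(-121))/(-32 - 121)) = 0*((-138 - 58 - 968)/(-153)) = 0*(-1/153*(-1164)) = 0*(388/51) = 0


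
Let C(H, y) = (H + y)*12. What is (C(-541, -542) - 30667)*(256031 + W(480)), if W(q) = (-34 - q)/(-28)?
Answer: -156518363133/14 ≈ -1.1180e+10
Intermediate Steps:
C(H, y) = 12*H + 12*y
W(q) = 17/14 + q/28 (W(q) = (-34 - q)*(-1/28) = 17/14 + q/28)
(C(-541, -542) - 30667)*(256031 + W(480)) = ((12*(-541) + 12*(-542)) - 30667)*(256031 + (17/14 + (1/28)*480)) = ((-6492 - 6504) - 30667)*(256031 + (17/14 + 120/7)) = (-12996 - 30667)*(256031 + 257/14) = -43663*3584691/14 = -156518363133/14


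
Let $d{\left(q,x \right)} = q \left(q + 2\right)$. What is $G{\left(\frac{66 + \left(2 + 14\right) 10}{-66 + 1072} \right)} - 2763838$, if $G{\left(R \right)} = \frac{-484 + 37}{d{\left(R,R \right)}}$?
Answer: $- \frac{116530706203}{42149} \approx -2.7647 \cdot 10^{6}$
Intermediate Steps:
$d{\left(q,x \right)} = q \left(2 + q\right)$
$G{\left(R \right)} = - \frac{447}{R \left(2 + R\right)}$ ($G{\left(R \right)} = \frac{-484 + 37}{R \left(2 + R\right)} = - 447 \frac{1}{R \left(2 + R\right)} = - \frac{447}{R \left(2 + R\right)}$)
$G{\left(\frac{66 + \left(2 + 14\right) 10}{-66 + 1072} \right)} - 2763838 = - \frac{447}{\frac{66 + \left(2 + 14\right) 10}{-66 + 1072} \left(2 + \frac{66 + \left(2 + 14\right) 10}{-66 + 1072}\right)} - 2763838 = - \frac{447}{\frac{66 + 16 \cdot 10}{1006} \left(2 + \frac{66 + 16 \cdot 10}{1006}\right)} - 2763838 = - \frac{447}{\left(66 + 160\right) \frac{1}{1006} \left(2 + \left(66 + 160\right) \frac{1}{1006}\right)} - 2763838 = - \frac{447}{226 \cdot \frac{1}{1006} \left(2 + 226 \cdot \frac{1}{1006}\right)} - 2763838 = - \frac{447}{\frac{113}{503} \left(2 + \frac{113}{503}\right)} - 2763838 = \left(-447\right) \frac{503}{113} \frac{1}{\frac{1119}{503}} - 2763838 = \left(-447\right) \frac{503}{113} \cdot \frac{503}{1119} - 2763838 = - \frac{37698341}{42149} - 2763838 = - \frac{116530706203}{42149}$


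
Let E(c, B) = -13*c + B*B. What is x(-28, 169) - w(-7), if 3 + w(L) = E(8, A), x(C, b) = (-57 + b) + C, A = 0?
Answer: 191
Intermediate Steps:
E(c, B) = B**2 - 13*c (E(c, B) = -13*c + B**2 = B**2 - 13*c)
x(C, b) = -57 + C + b
w(L) = -107 (w(L) = -3 + (0**2 - 13*8) = -3 + (0 - 104) = -3 - 104 = -107)
x(-28, 169) - w(-7) = (-57 - 28 + 169) - 1*(-107) = 84 + 107 = 191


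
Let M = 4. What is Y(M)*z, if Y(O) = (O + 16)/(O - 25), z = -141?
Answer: 940/7 ≈ 134.29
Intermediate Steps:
Y(O) = (16 + O)/(-25 + O)
Y(M)*z = ((16 + 4)/(-25 + 4))*(-141) = (20/(-21))*(-141) = -1/21*20*(-141) = -20/21*(-141) = 940/7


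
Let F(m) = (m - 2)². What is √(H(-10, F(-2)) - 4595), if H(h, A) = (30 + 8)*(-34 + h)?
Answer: I*√6267 ≈ 79.164*I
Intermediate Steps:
F(m) = (-2 + m)²
H(h, A) = -1292 + 38*h (H(h, A) = 38*(-34 + h) = -1292 + 38*h)
√(H(-10, F(-2)) - 4595) = √((-1292 + 38*(-10)) - 4595) = √((-1292 - 380) - 4595) = √(-1672 - 4595) = √(-6267) = I*√6267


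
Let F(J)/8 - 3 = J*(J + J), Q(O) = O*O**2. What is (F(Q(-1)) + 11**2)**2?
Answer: 25921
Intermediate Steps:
Q(O) = O**3
F(J) = 24 + 16*J**2 (F(J) = 24 + 8*(J*(J + J)) = 24 + 8*(J*(2*J)) = 24 + 8*(2*J**2) = 24 + 16*J**2)
(F(Q(-1)) + 11**2)**2 = ((24 + 16*((-1)**3)**2) + 11**2)**2 = ((24 + 16*(-1)**2) + 121)**2 = ((24 + 16*1) + 121)**2 = ((24 + 16) + 121)**2 = (40 + 121)**2 = 161**2 = 25921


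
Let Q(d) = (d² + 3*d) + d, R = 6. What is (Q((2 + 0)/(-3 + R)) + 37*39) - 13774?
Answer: -110951/9 ≈ -12328.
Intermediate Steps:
Q(d) = d² + 4*d
(Q((2 + 0)/(-3 + R)) + 37*39) - 13774 = (((2 + 0)/(-3 + 6))*(4 + (2 + 0)/(-3 + 6)) + 37*39) - 13774 = ((2/3)*(4 + 2/3) + 1443) - 13774 = ((2*(⅓))*(4 + 2*(⅓)) + 1443) - 13774 = (2*(4 + ⅔)/3 + 1443) - 13774 = ((⅔)*(14/3) + 1443) - 13774 = (28/9 + 1443) - 13774 = 13015/9 - 13774 = -110951/9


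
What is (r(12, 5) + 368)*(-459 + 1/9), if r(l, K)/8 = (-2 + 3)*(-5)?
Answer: -1354640/9 ≈ -1.5052e+5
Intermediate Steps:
r(l, K) = -40 (r(l, K) = 8*((-2 + 3)*(-5)) = 8*(1*(-5)) = 8*(-5) = -40)
(r(12, 5) + 368)*(-459 + 1/9) = (-40 + 368)*(-459 + 1/9) = 328*(-459 + ⅑) = 328*(-4130/9) = -1354640/9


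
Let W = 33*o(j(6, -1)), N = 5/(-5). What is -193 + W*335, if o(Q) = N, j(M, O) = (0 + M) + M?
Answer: -11248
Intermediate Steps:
N = -1 (N = 5*(-1/5) = -1)
j(M, O) = 2*M (j(M, O) = M + M = 2*M)
o(Q) = -1
W = -33 (W = 33*(-1) = -33)
-193 + W*335 = -193 - 33*335 = -193 - 11055 = -11248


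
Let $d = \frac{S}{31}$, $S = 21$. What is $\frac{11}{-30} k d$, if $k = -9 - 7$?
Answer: $\frac{616}{155} \approx 3.9742$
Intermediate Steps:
$k = -16$
$d = \frac{21}{31} \approx 0.67742$
$\frac{11}{-30} k d = \frac{11}{-30} \left(-16\right) \frac{21}{31} = 11 \left(- \frac{1}{30}\right) \left(-16\right) \frac{21}{31} = \left(- \frac{11}{30}\right) \left(-16\right) \frac{21}{31} = \frac{88}{15} \cdot \frac{21}{31} = \frac{616}{155}$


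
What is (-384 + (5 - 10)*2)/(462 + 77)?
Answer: -394/539 ≈ -0.73098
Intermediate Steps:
(-384 + (5 - 10)*2)/(462 + 77) = (-384 - 5*2)/539 = (-384 - 10)*(1/539) = -394*1/539 = -394/539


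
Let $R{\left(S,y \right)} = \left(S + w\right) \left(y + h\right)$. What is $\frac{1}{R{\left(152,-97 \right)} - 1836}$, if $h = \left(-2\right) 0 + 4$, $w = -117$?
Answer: $- \frac{1}{5091} \approx -0.00019643$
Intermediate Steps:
$h = 4$ ($h = 0 + 4 = 4$)
$R{\left(S,y \right)} = \left(-117 + S\right) \left(4 + y\right)$ ($R{\left(S,y \right)} = \left(S - 117\right) \left(y + 4\right) = \left(-117 + S\right) \left(4 + y\right)$)
$\frac{1}{R{\left(152,-97 \right)} - 1836} = \frac{1}{\left(-468 - -11349 + 4 \cdot 152 + 152 \left(-97\right)\right) - 1836} = \frac{1}{\left(-468 + 11349 + 608 - 14744\right) - 1836} = \frac{1}{-3255 - 1836} = \frac{1}{-5091} = - \frac{1}{5091}$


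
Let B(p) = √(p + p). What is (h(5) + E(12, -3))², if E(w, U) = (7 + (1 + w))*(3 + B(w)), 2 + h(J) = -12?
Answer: 11716 + 3680*√6 ≈ 20730.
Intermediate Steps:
B(p) = √2*√p (B(p) = √(2*p) = √2*√p)
h(J) = -14 (h(J) = -2 - 12 = -14)
E(w, U) = (3 + √2*√w)*(8 + w) (E(w, U) = (7 + (1 + w))*(3 + √2*√w) = (8 + w)*(3 + √2*√w) = (3 + √2*√w)*(8 + w))
(h(5) + E(12, -3))² = (-14 + (24 + 3*12 + √2*12^(3/2) + 8*√2*√12))² = (-14 + (24 + 36 + √2*(24*√3) + 8*√2*(2*√3)))² = (-14 + (24 + 36 + 24*√6 + 16*√6))² = (-14 + (60 + 40*√6))² = (46 + 40*√6)²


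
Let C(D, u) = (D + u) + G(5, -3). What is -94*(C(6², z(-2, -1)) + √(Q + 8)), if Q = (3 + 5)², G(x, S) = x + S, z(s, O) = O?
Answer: -3478 - 564*√2 ≈ -4275.6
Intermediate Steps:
G(x, S) = S + x
Q = 64 (Q = 8² = 64)
C(D, u) = 2 + D + u (C(D, u) = (D + u) + (-3 + 5) = (D + u) + 2 = 2 + D + u)
-94*(C(6², z(-2, -1)) + √(Q + 8)) = -94*((2 + 6² - 1) + √(64 + 8)) = -94*((2 + 36 - 1) + √72) = -94*(37 + 6*√2) = -3478 - 564*√2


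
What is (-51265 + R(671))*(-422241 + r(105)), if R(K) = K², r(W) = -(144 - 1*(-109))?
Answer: -168564966144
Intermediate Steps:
r(W) = -253 (r(W) = -(144 + 109) = -1*253 = -253)
(-51265 + R(671))*(-422241 + r(105)) = (-51265 + 671²)*(-422241 - 253) = (-51265 + 450241)*(-422494) = 398976*(-422494) = -168564966144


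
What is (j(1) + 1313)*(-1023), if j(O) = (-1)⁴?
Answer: -1344222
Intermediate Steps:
j(O) = 1
(j(1) + 1313)*(-1023) = (1 + 1313)*(-1023) = 1314*(-1023) = -1344222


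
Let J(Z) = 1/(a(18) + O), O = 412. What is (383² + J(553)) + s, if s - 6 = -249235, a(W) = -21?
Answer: -40093139/391 ≈ -1.0254e+5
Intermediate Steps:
s = -249229 (s = 6 - 249235 = -249229)
J(Z) = 1/391 (J(Z) = 1/(-21 + 412) = 1/391)
(383² + J(553)) + s = (383² + 1/391) - 249229 = (146689 + 1/391) - 249229 = 57355400/391 - 249229 = -40093139/391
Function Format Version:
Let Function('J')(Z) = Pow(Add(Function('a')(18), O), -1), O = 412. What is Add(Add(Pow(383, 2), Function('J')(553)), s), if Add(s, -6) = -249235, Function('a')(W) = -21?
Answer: Rational(-40093139, 391) ≈ -1.0254e+5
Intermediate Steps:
s = -249229 (s = Add(6, -249235) = -249229)
Function('J')(Z) = Rational(1, 391) (Function('J')(Z) = Pow(Add(-21, 412), -1) = Pow(391, -1) = Rational(1, 391))
Add(Add(Pow(383, 2), Function('J')(553)), s) = Add(Add(Pow(383, 2), Rational(1, 391)), -249229) = Add(Add(146689, Rational(1, 391)), -249229) = Add(Rational(57355400, 391), -249229) = Rational(-40093139, 391)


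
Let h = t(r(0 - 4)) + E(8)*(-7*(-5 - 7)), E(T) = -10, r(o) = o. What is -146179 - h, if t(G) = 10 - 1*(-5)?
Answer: -145354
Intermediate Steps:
t(G) = 15 (t(G) = 10 + 5 = 15)
h = -825 (h = 15 - (-70)*(-5 - 7) = 15 - (-70)*(-12) = 15 - 10*84 = 15 - 840 = -825)
-146179 - h = -146179 - 1*(-825) = -146179 + 825 = -145354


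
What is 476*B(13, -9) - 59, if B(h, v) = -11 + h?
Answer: 893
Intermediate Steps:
476*B(13, -9) - 59 = 476*(-11 + 13) - 59 = 476*2 - 59 = 952 - 59 = 893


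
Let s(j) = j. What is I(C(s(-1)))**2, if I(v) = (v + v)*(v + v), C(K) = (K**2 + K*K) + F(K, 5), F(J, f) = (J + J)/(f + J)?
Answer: 81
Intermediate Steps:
F(J, f) = 2*J/(J + f) (F(J, f) = (2*J)/(J + f) = 2*J/(J + f))
C(K) = 2*K**2 + 2*K/(5 + K) (C(K) = (K**2 + K*K) + 2*K/(K + 5) = (K**2 + K**2) + 2*K/(5 + K) = 2*K**2 + 2*K/(5 + K))
I(v) = 4*v**2 (I(v) = (2*v)*(2*v) = 4*v**2)
I(C(s(-1)))**2 = (4*(2*(-1)*(1 - (5 - 1))/(5 - 1))**2)**2 = (4*(2*(-1)*(1 - 1*4)/4)**2)**2 = (4*(2*(-1)*(1/4)*(1 - 4))**2)**2 = (4*(2*(-1)*(1/4)*(-3))**2)**2 = (4*(3/2)**2)**2 = (4*(9/4))**2 = 9**2 = 81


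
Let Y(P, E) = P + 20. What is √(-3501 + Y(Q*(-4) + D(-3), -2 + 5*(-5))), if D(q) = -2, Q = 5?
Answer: I*√3503 ≈ 59.186*I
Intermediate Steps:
Y(P, E) = 20 + P
√(-3501 + Y(Q*(-4) + D(-3), -2 + 5*(-5))) = √(-3501 + (20 + (5*(-4) - 2))) = √(-3501 + (20 + (-20 - 2))) = √(-3501 + (20 - 22)) = √(-3501 - 2) = √(-3503) = I*√3503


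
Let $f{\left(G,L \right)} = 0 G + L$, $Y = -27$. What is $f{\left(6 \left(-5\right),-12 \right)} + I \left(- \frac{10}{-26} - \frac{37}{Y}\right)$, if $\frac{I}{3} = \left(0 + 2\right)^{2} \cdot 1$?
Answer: $\frac{1060}{117} \approx 9.0598$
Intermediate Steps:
$f{\left(G,L \right)} = L$ ($f{\left(G,L \right)} = 0 + L = L$)
$I = 12$ ($I = 3 \left(0 + 2\right)^{2} \cdot 1 = 3 \cdot 2^{2} \cdot 1 = 3 \cdot 4 \cdot 1 = 3 \cdot 4 = 12$)
$f{\left(6 \left(-5\right),-12 \right)} + I \left(- \frac{10}{-26} - \frac{37}{Y}\right) = -12 + 12 \left(- \frac{10}{-26} - \frac{37}{-27}\right) = -12 + 12 \left(\left(-10\right) \left(- \frac{1}{26}\right) - - \frac{37}{27}\right) = -12 + 12 \left(\frac{5}{13} + \frac{37}{27}\right) = -12 + 12 \cdot \frac{616}{351} = -12 + \frac{2464}{117} = \frac{1060}{117}$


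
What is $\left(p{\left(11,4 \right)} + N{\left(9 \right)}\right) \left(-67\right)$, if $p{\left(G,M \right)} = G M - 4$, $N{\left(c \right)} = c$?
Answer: $-3283$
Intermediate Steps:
$p{\left(G,M \right)} = -4 + G M$
$\left(p{\left(11,4 \right)} + N{\left(9 \right)}\right) \left(-67\right) = \left(\left(-4 + 11 \cdot 4\right) + 9\right) \left(-67\right) = \left(\left(-4 + 44\right) + 9\right) \left(-67\right) = \left(40 + 9\right) \left(-67\right) = 49 \left(-67\right) = -3283$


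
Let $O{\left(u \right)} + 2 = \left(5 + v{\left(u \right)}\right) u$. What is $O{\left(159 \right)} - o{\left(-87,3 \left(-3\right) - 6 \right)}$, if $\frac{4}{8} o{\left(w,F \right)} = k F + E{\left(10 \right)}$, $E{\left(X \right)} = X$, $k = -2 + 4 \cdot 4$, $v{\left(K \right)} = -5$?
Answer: $398$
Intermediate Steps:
$k = 14$ ($k = -2 + 16 = 14$)
$o{\left(w,F \right)} = 20 + 28 F$ ($o{\left(w,F \right)} = 2 \left(14 F + 10\right) = 2 \left(10 + 14 F\right) = 20 + 28 F$)
$O{\left(u \right)} = -2$ ($O{\left(u \right)} = -2 + \left(5 - 5\right) u = -2 + 0 u = -2 + 0 = -2$)
$O{\left(159 \right)} - o{\left(-87,3 \left(-3\right) - 6 \right)} = -2 - \left(20 + 28 \left(3 \left(-3\right) - 6\right)\right) = -2 - \left(20 + 28 \left(-9 - 6\right)\right) = -2 - \left(20 + 28 \left(-15\right)\right) = -2 - \left(20 - 420\right) = -2 - -400 = -2 + 400 = 398$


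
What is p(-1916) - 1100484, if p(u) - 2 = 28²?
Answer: -1099698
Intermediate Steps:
p(u) = 786 (p(u) = 2 + 28² = 2 + 784 = 786)
p(-1916) - 1100484 = 786 - 1100484 = -1099698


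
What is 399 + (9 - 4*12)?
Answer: 360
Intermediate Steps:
399 + (9 - 4*12) = 399 + (9 - 48) = 399 - 39 = 360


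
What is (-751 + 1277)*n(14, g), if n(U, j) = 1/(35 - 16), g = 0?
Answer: 526/19 ≈ 27.684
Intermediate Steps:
n(U, j) = 1/19
(-751 + 1277)*n(14, g) = (-751 + 1277)*(1/19) = 526*(1/19) = 526/19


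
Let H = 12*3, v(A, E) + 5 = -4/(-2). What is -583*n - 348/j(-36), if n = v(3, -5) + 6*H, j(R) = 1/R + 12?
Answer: -53533677/431 ≈ -1.2421e+5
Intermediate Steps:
v(A, E) = -3 (v(A, E) = -5 - 4/(-2) = -5 - 4*(-1/2) = -5 + 2 = -3)
H = 36
j(R) = 12 + 1/R
n = 213 (n = -3 + 6*36 = -3 + 216 = 213)
-583*n - 348/j(-36) = -583*213 - 348/(12 + 1/(-36)) = -124179 - 348/(12 - 1/36) = -124179 - 348/431/36 = -124179 - 348*36/431 = -124179 - 12528/431 = -53533677/431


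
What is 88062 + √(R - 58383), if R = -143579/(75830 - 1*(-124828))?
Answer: 88062 + I*√2350740493612194/200658 ≈ 88062.0 + 241.63*I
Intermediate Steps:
R = -143579/200658 (R = -143579/(75830 + 124828) = -143579/200658 ≈ -0.71554)
88062 + √(R - 58383) = 88062 + √(-143579/200658 - 58383) = 88062 + √(-11715159593/200658) = 88062 + I*√2350740493612194/200658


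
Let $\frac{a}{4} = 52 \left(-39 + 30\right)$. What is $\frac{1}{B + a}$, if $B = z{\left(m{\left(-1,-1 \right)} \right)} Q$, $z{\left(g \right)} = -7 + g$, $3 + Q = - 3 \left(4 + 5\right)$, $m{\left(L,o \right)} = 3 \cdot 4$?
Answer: $- \frac{1}{2022} \approx -0.00049456$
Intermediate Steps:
$m{\left(L,o \right)} = 12$
$Q = -30$ ($Q = -3 - 3 \left(4 + 5\right) = -3 - 27 = -30$)
$a = -1872$ ($a = 4 \cdot 52 \left(-39 + 30\right) = 4 \cdot 52 \left(-9\right) = 4 \left(-468\right) = -1872$)
$B = -150$ ($B = \left(-7 + 12\right) \left(-30\right) = 5 \left(-30\right) = -150$)
$\frac{1}{B + a} = \frac{1}{-150 - 1872} = \frac{1}{-2022} = - \frac{1}{2022}$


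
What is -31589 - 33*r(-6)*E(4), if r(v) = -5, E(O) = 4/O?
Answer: -31424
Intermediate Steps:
-31589 - 33*r(-6)*E(4) = -31589 - 33*(-5)*4/4 = -31589 - (-165)*4*(¼) = -31589 - (-165) = -31589 - 1*(-165) = -31589 + 165 = -31424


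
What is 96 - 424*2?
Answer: -752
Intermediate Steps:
96 - 424*2 = 96 - 53*16 = 96 - 848 = -752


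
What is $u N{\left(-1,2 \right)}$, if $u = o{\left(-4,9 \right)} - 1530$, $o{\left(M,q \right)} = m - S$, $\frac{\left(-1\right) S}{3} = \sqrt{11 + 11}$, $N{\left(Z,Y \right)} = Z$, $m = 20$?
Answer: $1510 - 3 \sqrt{22} \approx 1495.9$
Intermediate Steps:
$S = - 3 \sqrt{22}$ ($S = - 3 \sqrt{11 + 11} = - 3 \sqrt{22} \approx -14.071$)
$o{\left(M,q \right)} = 20 + 3 \sqrt{22}$ ($o{\left(M,q \right)} = 20 - - 3 \sqrt{22} = 20 + 3 \sqrt{22}$)
$u = -1510 + 3 \sqrt{22}$ ($u = \left(20 + 3 \sqrt{22}\right) - 1530 = -1510 + 3 \sqrt{22} \approx -1495.9$)
$u N{\left(-1,2 \right)} = \left(-1510 + 3 \sqrt{22}\right) \left(-1\right) = 1510 - 3 \sqrt{22}$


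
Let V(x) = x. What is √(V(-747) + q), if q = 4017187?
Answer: 2*√1004110 ≈ 2004.1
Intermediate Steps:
√(V(-747) + q) = √(-747 + 4017187) = √4016440 = 2*√1004110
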